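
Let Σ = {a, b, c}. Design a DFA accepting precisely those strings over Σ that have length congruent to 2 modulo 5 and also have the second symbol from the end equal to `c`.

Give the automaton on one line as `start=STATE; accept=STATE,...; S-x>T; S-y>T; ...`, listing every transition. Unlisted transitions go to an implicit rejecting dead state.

Build one automaton per condition and run them in lockstep. One (5 states) tracks the input length modulo 5; the other (13 states) tracks the last 2 symbols read. Each combined state is a pair, one component from each; accept when both components accept. After merging equivalent states the machine shrinks.
        a   b   c  
>  S0   S1  S1  S2 
   S1   S3  S3  S3 
   S2   S4  S4  S4 
   S3   S5  S5  S5 
 * S4   S5  S5  S5 
   S5   S6  S6  S6 
   S6   S0  S0  S0 
(> = start, * = accepting)

start=S0; accept=S4; S0-a>S1; S0-b>S1; S0-c>S2; S1-a>S3; S1-b>S3; S1-c>S3; S2-a>S4; S2-b>S4; S2-c>S4; S3-a>S5; S3-b>S5; S3-c>S5; S4-a>S5; S4-b>S5; S4-c>S5; S5-a>S6; S5-b>S6; S5-c>S6; S6-a>S0; S6-b>S0; S6-c>S0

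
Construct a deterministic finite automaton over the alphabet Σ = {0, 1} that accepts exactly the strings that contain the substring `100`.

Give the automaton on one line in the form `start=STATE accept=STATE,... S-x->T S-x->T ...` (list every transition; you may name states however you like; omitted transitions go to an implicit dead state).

States S0..S2 record the length of the longest prefix of `100` that matches the current input suffix. Reaching S3 means `100` has been seen, and we stay there forever. Accept from S3.
4 states suffice.
        0   1  
>  S0   S0  S1 
   S1   S2  S1 
   S2   S3  S1 
 * S3   S3  S3 
(> = start, * = accepting)

start=S0 accept=S3 S0-0->S0 S0-1->S1 S1-0->S2 S1-1->S1 S2-0->S3 S2-1->S1 S3-0->S3 S3-1->S3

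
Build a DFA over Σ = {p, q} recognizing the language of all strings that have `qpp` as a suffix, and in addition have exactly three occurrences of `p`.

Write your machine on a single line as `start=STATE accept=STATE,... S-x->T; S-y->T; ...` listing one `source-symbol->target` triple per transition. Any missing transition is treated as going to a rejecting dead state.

Build one automaton per condition and run them in lockstep. One (4 states) tracks how much of the suffix `qpp` has currently been matched; the other (5 states) tracks the count of `p`s, saturating at 4. Each combined state is a pair, one component from each; accept when both components accept. Equivalent product states are then merged.
6 states suffice.
       p  q 
>  A   B  A 
   B   C  D 
   C   C  C 
   D   E  D 
   E   F  C 
 * F   C  C 
(> = start, * = accepting)

start=A; accept=F; A-p->B; A-q->A; B-p->C; B-q->D; C-p->C; C-q->C; D-p->E; D-q->D; E-p->F; E-q->C; F-p->C; F-q->C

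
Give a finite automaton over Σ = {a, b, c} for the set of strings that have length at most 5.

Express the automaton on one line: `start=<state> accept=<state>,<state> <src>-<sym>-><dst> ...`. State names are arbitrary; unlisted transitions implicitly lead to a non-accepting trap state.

start=q0 accept=q0,q1,q2,q3,q4,q5 q0-a->q1 q0-b->q1 q0-c->q1 q1-a->q2 q1-b->q2 q1-c->q2 q2-a->q3 q2-b->q3 q2-c->q3 q3-a->q4 q3-b->q4 q3-c->q4 q4-a->q5 q4-b->q5 q4-c->q5 q5-a->q6 q5-b->q6 q5-c->q6 q6-a->q6 q6-b->q6 q6-c->q6

We only need to distinguish lengths 0, 1, …, 5, and '>5'. Chain q0 → q1 → q2 → q3 → q4 → q5 → q6 on every symbol, with q6 looping. Accepting states: {q0, q1, q2, q3, q4, q5}.
With 7 states:
        a   b   c  
>* q0   q1  q1  q1 
 * q1   q2  q2  q2 
 * q2   q3  q3  q3 
 * q3   q4  q4  q4 
 * q4   q5  q5  q5 
 * q5   q6  q6  q6 
   q6   q6  q6  q6 
(> = start, * = accepting)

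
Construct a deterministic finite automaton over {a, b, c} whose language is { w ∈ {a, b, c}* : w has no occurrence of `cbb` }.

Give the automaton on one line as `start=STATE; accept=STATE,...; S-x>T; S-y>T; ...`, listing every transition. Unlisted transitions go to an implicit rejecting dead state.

start=S0; accept=S0,S1,S2; S0-a>S0; S0-b>S0; S0-c>S1; S1-a>S0; S1-b>S2; S1-c>S1; S2-a>S0; S2-b>S3; S2-c>S1; S3-a>S3; S3-b>S3; S3-c>S3

Track partial matches of the forbidden pattern `cbb`. State S3 is a dead state reached once `cbb` has occurred; every other state accepts. S0 means no part of `cbb` is currently matched.
        a   b   c  
>* S0   S0  S0  S1 
 * S1   S0  S2  S1 
 * S2   S0  S3  S1 
   S3   S3  S3  S3 
(> = start, * = accepting)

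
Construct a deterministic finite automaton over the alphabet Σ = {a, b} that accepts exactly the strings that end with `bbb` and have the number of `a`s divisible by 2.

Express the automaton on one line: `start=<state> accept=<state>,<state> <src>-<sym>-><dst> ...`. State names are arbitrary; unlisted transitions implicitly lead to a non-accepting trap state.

start=q0 accept=q4 q0-a->q1 q0-b->q2 q1-a->q0 q1-b->q1 q2-a->q1 q2-b->q3 q3-a->q1 q3-b->q4 q4-a->q1 q4-b->q4

Run two small machines in parallel and take their product. The first has 4 states tracking how much of the suffix `bbb` has currently been matched; the second has 2 states tracking the count of `a`s modulo 2. A product state is a pair (one from each), accepting exactly when both do. Minimizing collapses redundant product states.
        a   b  
>  q0   q1  q2 
   q1   q0  q1 
   q2   q1  q3 
   q3   q1  q4 
 * q4   q1  q4 
(> = start, * = accepting)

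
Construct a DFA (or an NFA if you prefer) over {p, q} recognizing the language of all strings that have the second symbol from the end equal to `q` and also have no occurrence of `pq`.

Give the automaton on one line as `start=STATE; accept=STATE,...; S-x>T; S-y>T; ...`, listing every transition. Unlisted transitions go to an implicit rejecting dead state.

start=A; accept=D,E; A-p>B; A-q>C; B-p>B; B-q>B; C-p>D; C-q>E; D-p>B; D-q>B; E-p>D; E-q>E

Build one automaton per condition and run them in lockstep. One (7 states) tracks the last 2 symbols read; the other (3 states) tracks partial matches of the forbidden pattern `pq`. Each combined state is a pair, one component from each; accept when both components accept. After merging equivalent states the machine shrinks.
With 5 states:
       p  q 
>  A   B  C 
   B   B  B 
   C   D  E 
 * D   B  B 
 * E   D  E 
(> = start, * = accepting)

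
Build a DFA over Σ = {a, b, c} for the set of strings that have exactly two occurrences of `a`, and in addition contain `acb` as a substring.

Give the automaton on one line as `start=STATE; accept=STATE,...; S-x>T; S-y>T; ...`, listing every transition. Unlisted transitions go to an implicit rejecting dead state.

start=S0; accept=S8; S0-a>S1; S0-b>S0; S0-c>S0; S1-a>S2; S1-b>S3; S1-c>S4; S2-a>S5; S2-b>S5; S2-c>S6; S3-a>S2; S3-b>S3; S3-c>S3; S4-a>S2; S4-b>S7; S4-c>S3; S5-a>S5; S5-b>S5; S5-c>S5; S6-a>S5; S6-b>S8; S6-c>S5; S7-a>S8; S7-b>S7; S7-c>S7; S8-a>S5; S8-b>S8; S8-c>S8

Run two small machines in parallel and take their product. The first has 4 states tracking the count of `a`s, saturating at 3; the second has 4 states tracking whether and how much of `acb` has been seen. A product state is a pair (one from each), accepting exactly when both do. Minimizing collapses redundant product states.
A 9-state machine:
        a   b   c  
>  S0   S1  S0  S0 
   S1   S2  S3  S4 
   S2   S5  S5  S6 
   S3   S2  S3  S3 
   S4   S2  S7  S3 
   S5   S5  S5  S5 
   S6   S5  S8  S5 
   S7   S8  S7  S7 
 * S8   S5  S8  S8 
(> = start, * = accepting)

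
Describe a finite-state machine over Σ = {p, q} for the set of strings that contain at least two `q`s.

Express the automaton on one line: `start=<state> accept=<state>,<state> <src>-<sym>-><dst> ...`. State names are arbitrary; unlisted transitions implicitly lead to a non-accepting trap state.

Count `q`s, saturating at 3: states S0 through S2 mean 0 through 2 `q`s seen; S3 means more than 2. Each `q` increments (capped at S3); other symbols loop. Accept from {S2, S3}.
4 states suffice.
        p   q  
>  S0   S0  S1 
   S1   S1  S2 
 * S2   S2  S3 
 * S3   S3  S3 
(> = start, * = accepting)

start=S0 accept=S2,S3 S0-p->S0 S0-q->S1 S1-p->S1 S1-q->S2 S2-p->S2 S2-q->S3 S3-p->S3 S3-q->S3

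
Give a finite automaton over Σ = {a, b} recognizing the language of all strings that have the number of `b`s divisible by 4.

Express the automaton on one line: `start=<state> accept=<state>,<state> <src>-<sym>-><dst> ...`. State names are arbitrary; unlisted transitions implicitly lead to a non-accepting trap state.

start=q0 accept=q0 q0-a->q0 q0-b->q1 q1-a->q1 q1-b->q2 q2-a->q2 q2-b->q3 q3-a->q3 q3-b->q0

The only thing that matters is how many `b`s have appeared, reduced mod 4. Use one state per residue: q0 for 0, …, q3 for 3. Reading `b` moves to the next residue; anything else stays put. q0 is accepting.
A 4-state machine:
        a   b  
>* q0   q0  q1 
   q1   q1  q2 
   q2   q2  q3 
   q3   q3  q0 
(> = start, * = accepting)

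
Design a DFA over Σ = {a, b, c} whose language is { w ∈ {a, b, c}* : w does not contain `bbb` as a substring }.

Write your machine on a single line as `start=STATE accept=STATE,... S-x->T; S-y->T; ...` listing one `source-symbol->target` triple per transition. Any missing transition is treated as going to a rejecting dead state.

start=q0; accept=q0,q1,q2; q0-a->q0; q0-b->q1; q0-c->q0; q1-a->q0; q1-b->q2; q1-c->q0; q2-a->q0; q2-b->q3; q2-c->q0; q3-a->q3; q3-b->q3; q3-c->q3

Track partial matches of the forbidden pattern `bbb`. State q3 is a dead state reached once `bbb` has occurred; every other state accepts. q0 means no part of `bbb` is currently matched.
4 states suffice.
        a   b   c  
>* q0   q0  q1  q0 
 * q1   q0  q2  q0 
 * q2   q0  q3  q0 
   q3   q3  q3  q3 
(> = start, * = accepting)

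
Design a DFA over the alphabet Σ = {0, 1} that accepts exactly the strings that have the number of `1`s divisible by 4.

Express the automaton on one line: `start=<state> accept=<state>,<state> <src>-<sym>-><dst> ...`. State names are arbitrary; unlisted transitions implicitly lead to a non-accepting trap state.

Keep the running count of `1`s modulo 4: each `1` advances along the cycle S0 → S1 → S2 → S3 → S0 while other symbols loop. Accept at S0.
With 4 states:
        0   1  
>* S0   S0  S1 
   S1   S1  S2 
   S2   S2  S3 
   S3   S3  S0 
(> = start, * = accepting)

start=S0 accept=S0 S0-0->S0 S0-1->S1 S1-0->S1 S1-1->S2 S2-0->S2 S2-1->S3 S3-0->S3 S3-1->S0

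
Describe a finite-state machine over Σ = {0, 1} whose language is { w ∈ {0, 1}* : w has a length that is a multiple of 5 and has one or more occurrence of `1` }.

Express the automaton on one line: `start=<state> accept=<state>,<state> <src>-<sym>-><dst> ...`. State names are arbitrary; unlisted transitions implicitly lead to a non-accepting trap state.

Handle the two conditions separately and then intersect. One (5 states) tracks the input length modulo 5; the other (3 states) tracks the count of `1`s, saturating at 2. Each combined state is a pair, one component from each; accept when both components accept. Equivalent product states are then merged.
A 10-state machine:
        0   1  
>  q0   q1  q2 
   q1   q3  q4 
   q2   q4  q4 
   q3   q5  q6 
   q4   q6  q6 
   q5   q7  q8 
   q6   q8  q8 
   q7   q0  q9 
   q8   q9  q9 
 * q9   q2  q2 
(> = start, * = accepting)

start=q0 accept=q9 q0-0->q1 q0-1->q2 q1-0->q3 q1-1->q4 q2-0->q4 q2-1->q4 q3-0->q5 q3-1->q6 q4-0->q6 q4-1->q6 q5-0->q7 q5-1->q8 q6-0->q8 q6-1->q8 q7-0->q0 q7-1->q9 q8-0->q9 q8-1->q9 q9-0->q2 q9-1->q2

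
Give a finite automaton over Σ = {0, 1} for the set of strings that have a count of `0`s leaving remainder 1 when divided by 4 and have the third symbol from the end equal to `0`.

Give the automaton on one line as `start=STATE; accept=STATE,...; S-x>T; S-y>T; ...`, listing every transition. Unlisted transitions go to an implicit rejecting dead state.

start=q0; accept=q5,q9,q12,q13; q0-0>q1; q0-1>q0; q1-0>q2; q1-1>q3; q2-0>q4; q2-1>q2; q3-0>q2; q3-1>q5; q4-0>q6; q4-1>q7; q5-0>q2; q5-1>q8; q6-0>q9; q6-1>q10; q7-0>q11; q7-1>q7; q8-0>q2; q8-1>q8; q9-0>q2; q9-1>q12; q10-0>q13; q10-1>q0; q11-0>q14; q11-1>q10; q12-0>q2; q12-1>q5; q13-0>q2; q13-1>q3; q14-0>q2; q14-1>q12

Run two small machines in parallel and take their product. One (4 states) tracks the count of `0`s modulo 4; the other (15 states) tracks the last 3 symbols read. Each combined state is a pair, one component from each; accept when both components accept. After merging equivalent states the machine shrinks.
With 15 states:
          0    1  
>  q0     q1   q0 
   q1     q2   q3 
   q2     q4   q2 
   q3     q2   q5 
   q4     q6   q7 
 * q5     q2   q8 
   q6     q9  q10 
   q7    q11   q7 
   q8     q2   q8 
 * q9     q2  q12 
   q10   q13   q0 
   q11   q14  q10 
 * q12    q2   q5 
 * q13    q2   q3 
   q14    q2  q12 
(> = start, * = accepting)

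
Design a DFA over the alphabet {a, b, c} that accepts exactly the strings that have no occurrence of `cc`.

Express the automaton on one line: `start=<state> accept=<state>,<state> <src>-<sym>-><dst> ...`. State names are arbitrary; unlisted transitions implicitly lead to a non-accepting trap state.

start=q0 accept=q0,q1 q0-a->q0 q0-b->q0 q0-c->q1 q1-a->q0 q1-b->q0 q1-c->q2 q2-a->q2 q2-b->q2 q2-c->q2

This is the complement of 'contains `cc`'. Use the same substring-matching states — q0 through q2 holding how much of `cc` has just been matched — but flip the accepting set: everything except the trap q2 accepts.
A 3-state machine:
        a   b   c  
>* q0   q0  q0  q1 
 * q1   q0  q0  q2 
   q2   q2  q2  q2 
(> = start, * = accepting)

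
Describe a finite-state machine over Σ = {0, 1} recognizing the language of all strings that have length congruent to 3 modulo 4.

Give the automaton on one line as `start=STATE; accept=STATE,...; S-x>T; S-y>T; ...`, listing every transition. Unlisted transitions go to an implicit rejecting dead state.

Only the length mod 4 matters, so use a 4-cycle: from any state, every input symbol moves to the next state, wrapping q3 back to q0. Mark q3 accepting.
4 states suffice.
        0   1  
>  q0   q1  q1 
   q1   q2  q2 
   q2   q3  q3 
 * q3   q0  q0 
(> = start, * = accepting)

start=q0; accept=q3; q0-0>q1; q0-1>q1; q1-0>q2; q1-1>q2; q2-0>q3; q2-1>q3; q3-0>q0; q3-1>q0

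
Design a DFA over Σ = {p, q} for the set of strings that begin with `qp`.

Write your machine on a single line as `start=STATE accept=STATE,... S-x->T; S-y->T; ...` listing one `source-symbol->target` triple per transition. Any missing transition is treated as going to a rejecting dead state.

Walk along `qp` while the input agrees: from A take `q` to B, and so on. Any deviation drops to the rejecting sink D. Once C is reached the prefix is confirmed and every continuation is accepted.
A 4-state machine:
       p  q 
>  A   D  B 
   B   C  D 
 * C   C  C 
   D   D  D 
(> = start, * = accepting)

start=A; accept=C; A-p->D; A-q->B; B-p->C; B-q->D; C-p->C; C-q->C; D-p->D; D-q->D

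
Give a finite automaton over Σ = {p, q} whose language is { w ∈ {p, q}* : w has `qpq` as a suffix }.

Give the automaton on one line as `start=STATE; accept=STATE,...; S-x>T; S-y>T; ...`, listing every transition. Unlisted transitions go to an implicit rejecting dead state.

start=S0; accept=S3; S0-p>S0; S0-q>S1; S1-p>S2; S1-q>S1; S2-p>S0; S2-q>S3; S3-p>S2; S3-q>S1

Let each state record the length of the longest suffix of the input read so far that is also a prefix of `qpq`. S1 means the last symbol is `q`; S2 means the last 2 symbols are `qp`; S3 means the last 3 symbols are `qpq`. Accept only at S3, where the string currently ends in `qpq`.
A 4-state machine:
        p   q  
>  S0   S0  S1 
   S1   S2  S1 
   S2   S0  S3 
 * S3   S2  S1 
(> = start, * = accepting)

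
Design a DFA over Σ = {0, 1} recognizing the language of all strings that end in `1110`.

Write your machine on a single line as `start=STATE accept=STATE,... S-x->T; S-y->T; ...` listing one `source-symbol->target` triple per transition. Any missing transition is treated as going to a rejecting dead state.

Let each state record the length of the longest suffix of the input read so far that is also a prefix of `1110`. S1 means the last symbol is `1`; S2 means the last 2 symbols are `11`; S3 means the last 3 symbols are `111`; S4 means the last 4 symbols are `1110`. Accept only at S4, where the string currently ends in `1110`.
5 states suffice.
        0   1  
>  S0   S0  S1 
   S1   S0  S2 
   S2   S0  S3 
   S3   S4  S3 
 * S4   S0  S1 
(> = start, * = accepting)

start=S0; accept=S4; S0-0->S0; S0-1->S1; S1-0->S0; S1-1->S2; S2-0->S0; S2-1->S3; S3-0->S4; S3-1->S3; S4-0->S0; S4-1->S1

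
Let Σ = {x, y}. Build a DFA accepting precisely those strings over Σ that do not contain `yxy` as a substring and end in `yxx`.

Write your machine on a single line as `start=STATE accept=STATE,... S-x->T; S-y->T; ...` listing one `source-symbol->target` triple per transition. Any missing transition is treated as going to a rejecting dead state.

start=q0; accept=q3; q0-x->q0; q0-y->q1; q1-x->q2; q1-y->q1; q2-x->q3; q2-y->q4; q3-x->q0; q3-y->q1; q4-x->q4; q4-y->q4

Build one automaton per condition and run them in lockstep. One (4 states) tracks partial matches of the forbidden pattern `yxy`; the other (4 states) tracks how much of the suffix `yxx` has currently been matched. Each combined state is a pair, one component from each; accept when both components accept. Minimizing collapses redundant product states.
With 5 states:
        x   y  
>  q0   q0  q1 
   q1   q2  q1 
   q2   q3  q4 
 * q3   q0  q1 
   q4   q4  q4 
(> = start, * = accepting)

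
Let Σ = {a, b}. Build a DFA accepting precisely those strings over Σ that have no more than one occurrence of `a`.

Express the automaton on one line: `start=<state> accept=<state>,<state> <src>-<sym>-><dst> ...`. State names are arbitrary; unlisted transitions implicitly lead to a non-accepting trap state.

start=s0 accept=s0,s1 s0-a->s1 s0-b->s0 s1-a->s2 s1-b->s1 s2-a->s2 s2-b->s2

Count `a`s, saturating at 2: state s0 means no `a` yet, s1 means one `a` seen, s2 means more than one. Each `a` increments (capped at s2); other symbols loop. Accept from {s0, s1}.
        a   b  
>* s0   s1  s0 
 * s1   s2  s1 
   s2   s2  s2 
(> = start, * = accepting)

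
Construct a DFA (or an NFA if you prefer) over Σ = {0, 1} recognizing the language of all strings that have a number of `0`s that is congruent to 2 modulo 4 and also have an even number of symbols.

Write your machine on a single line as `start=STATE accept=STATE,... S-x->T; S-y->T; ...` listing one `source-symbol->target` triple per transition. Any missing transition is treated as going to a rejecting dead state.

start=s0; accept=s3; s0-0->s1; s0-1->s2; s1-0->s3; s1-1->s4; s2-0->s4; s2-1->s0; s3-0->s5; s3-1->s6; s4-0->s6; s4-1->s1; s5-0->s0; s5-1->s7; s6-0->s7; s6-1->s3; s7-0->s2; s7-1->s5

Handle the two conditions separately and then intersect. The first has 4 states tracking the count of `0`s modulo 4; the second has 2 states tracking the input length modulo 2. A product state is a pair (one from each), accepting exactly when both do.
8 states suffice.
        0   1  
>  s0   s1  s2 
   s1   s3  s4 
   s2   s4  s0 
 * s3   s5  s6 
   s4   s6  s1 
   s5   s0  s7 
   s6   s7  s3 
   s7   s2  s5 
(> = start, * = accepting)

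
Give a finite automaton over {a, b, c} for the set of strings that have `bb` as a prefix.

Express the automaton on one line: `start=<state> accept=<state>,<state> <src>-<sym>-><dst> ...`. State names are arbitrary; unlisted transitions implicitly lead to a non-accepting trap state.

start=S0 accept=S2 S0-a->S3 S0-b->S1 S0-c->S3 S1-a->S3 S1-b->S2 S1-c->S3 S2-a->S2 S2-b->S2 S2-c->S2 S3-a->S3 S3-b->S3 S3-c->S3

Walk along `bb` while the input agrees: from S0 take `b` to S1, and so on. Any deviation drops to the rejecting sink S3. Once S2 is reached the prefix is confirmed and every continuation is accepted.
        a   b   c  
>  S0   S3  S1  S3 
   S1   S3  S2  S3 
 * S2   S2  S2  S2 
   S3   S3  S3  S3 
(> = start, * = accepting)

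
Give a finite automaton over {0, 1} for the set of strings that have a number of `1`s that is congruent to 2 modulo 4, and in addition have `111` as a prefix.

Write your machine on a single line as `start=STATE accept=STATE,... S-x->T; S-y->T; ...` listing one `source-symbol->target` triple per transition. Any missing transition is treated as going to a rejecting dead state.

Run two small machines in parallel and take their product. One (4 states) tracks the count of `1`s modulo 4; the other (5 states) tracks whether the input so far still matches the prefix `111`. Each combined state is a pair, one component from each; accept when both components accept. Equivalent product states are then merged.
        0   1  
>  S0   S1  S2 
   S1   S1  S1 
   S2   S1  S3 
   S3   S1  S4 
   S4   S4  S5 
   S5   S5  S6 
   S6   S6  S7 
 * S7   S7  S4 
(> = start, * = accepting)

start=S0; accept=S7; S0-0->S1; S0-1->S2; S1-0->S1; S1-1->S1; S2-0->S1; S2-1->S3; S3-0->S1; S3-1->S4; S4-0->S4; S4-1->S5; S5-0->S5; S5-1->S6; S6-0->S6; S6-1->S7; S7-0->S7; S7-1->S4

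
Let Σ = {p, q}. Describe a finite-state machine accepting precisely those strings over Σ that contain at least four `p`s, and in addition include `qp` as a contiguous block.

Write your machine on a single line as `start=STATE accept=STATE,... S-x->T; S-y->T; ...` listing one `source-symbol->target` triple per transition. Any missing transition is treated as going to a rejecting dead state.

start=A; accept=O,Q; A-p->B; A-q->C; B-p->D; B-q->E; C-p->F; C-q->C; D-p->G; D-q->H; E-p->I; E-q->E; F-p->I; F-q->F; G-p->J; G-q->K; H-p->L; H-q->H; I-p->L; I-q->I; J-p->M; J-q->N; K-p->O; K-q->K; L-p->O; L-q->L; M-p->M; M-q->P; N-p->Q; N-q->N; O-p->Q; O-q->O; P-p->Q; P-q->P; Q-p->Q; Q-q->Q

Build one automaton per condition and run them in lockstep. One (6 states) tracks the count of `p`s, saturating at 5; the other (3 states) tracks whether and how much of `qp` has been seen. Each combined state is a pair, one component from each; accept when both components accept.
17 states suffice.
       p  q 
>  A   B  C 
   B   D  E 
   C   F  C 
   D   G  H 
   E   I  E 
   F   I  F 
   G   J  K 
   H   L  H 
   I   L  I 
   J   M  N 
   K   O  K 
   L   O  L 
   M   M  P 
   N   Q  N 
 * O   Q  O 
   P   Q  P 
 * Q   Q  Q 
(> = start, * = accepting)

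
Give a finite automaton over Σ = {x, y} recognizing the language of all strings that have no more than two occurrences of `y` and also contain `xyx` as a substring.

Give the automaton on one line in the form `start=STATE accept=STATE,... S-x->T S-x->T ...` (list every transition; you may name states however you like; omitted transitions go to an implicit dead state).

start=q0 accept=q6,q10 q0-x->q1 q0-y->q2 q1-x->q1 q1-y->q3 q2-x->q4 q2-y->q5 q3-x->q6 q3-y->q5 q4-x->q4 q4-y->q7 q5-x->q8 q5-y->q9 q6-x->q6 q6-y->q10 q7-x->q10 q7-y->q9 q8-x->q8 q8-y->q11 q9-x->q12 q9-y->q9 q10-x->q10 q10-y->q13 q11-x->q13 q11-y->q9 q12-x->q12 q12-y->q11 q13-x->q13 q13-y->q13

Handle the two conditions separately and then intersect. One (4 states) tracks the count of `y`s, saturating at 3; the other (4 states) tracks whether and how much of `xyx` has been seen. Each combined state is a pair, one component from each; accept when both components accept.
14 states suffice.
          x    y  
>  q0     q1   q2 
   q1     q1   q3 
   q2     q4   q5 
   q3     q6   q5 
   q4     q4   q7 
   q5     q8   q9 
 * q6     q6  q10 
   q7    q10   q9 
   q8     q8  q11 
   q9    q12   q9 
 * q10   q10  q13 
   q11   q13   q9 
   q12   q12  q11 
   q13   q13  q13 
(> = start, * = accepting)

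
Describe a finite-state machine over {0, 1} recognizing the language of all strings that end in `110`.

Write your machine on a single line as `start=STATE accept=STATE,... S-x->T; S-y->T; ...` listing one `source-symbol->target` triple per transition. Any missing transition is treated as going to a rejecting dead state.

Remember how much of `110` the current input suffix matches. State q0 means no match yet; q1 means the last symbol is `1`; q2 means the last 2 symbols are `11`; q3 means the last 3 symbols are `110`. Only q3 accepts. On a mismatch, fall back to the longest proper suffix that is still a prefix of `110`.
        0   1  
>  q0   q0  q1 
   q1   q0  q2 
   q2   q3  q2 
 * q3   q0  q1 
(> = start, * = accepting)

start=q0; accept=q3; q0-0->q0; q0-1->q1; q1-0->q0; q1-1->q2; q2-0->q3; q2-1->q2; q3-0->q0; q3-1->q1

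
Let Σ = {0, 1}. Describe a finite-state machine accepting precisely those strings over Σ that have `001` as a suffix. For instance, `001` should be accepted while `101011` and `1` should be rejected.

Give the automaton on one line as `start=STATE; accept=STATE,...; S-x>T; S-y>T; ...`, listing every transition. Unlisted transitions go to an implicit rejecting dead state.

Let each state record the length of the longest suffix of the input read so far that is also a prefix of `001`. s1 means the last symbol is `0`; s2 means the last 2 symbols are `00`; s3 means the last 3 symbols are `001`. Accept only at s3, where the string currently ends in `001`.
4 states suffice.
        0   1  
>  s0   s1  s0 
   s1   s2  s0 
   s2   s2  s3 
 * s3   s1  s0 
(> = start, * = accepting)

start=s0; accept=s3; s0-0>s1; s0-1>s0; s1-0>s2; s1-1>s0; s2-0>s2; s2-1>s3; s3-0>s1; s3-1>s0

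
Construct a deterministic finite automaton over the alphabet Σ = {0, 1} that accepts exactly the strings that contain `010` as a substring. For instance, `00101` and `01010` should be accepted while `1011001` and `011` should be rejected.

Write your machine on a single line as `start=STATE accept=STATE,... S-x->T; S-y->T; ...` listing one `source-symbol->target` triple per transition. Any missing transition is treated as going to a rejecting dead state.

Track how much of `010` has been matched so far: state q0 is no progress, q3 is the absorbing accept state reached once `010` has occurred. Intermediate states record partial matches; on a mismatch, fall back to the longest reusable overlap.
With 4 states:
        0   1  
>  q0   q1  q0 
   q1   q1  q2 
   q2   q3  q0 
 * q3   q3  q3 
(> = start, * = accepting)

start=q0; accept=q3; q0-0->q1; q0-1->q0; q1-0->q1; q1-1->q2; q2-0->q3; q2-1->q0; q3-0->q3; q3-1->q3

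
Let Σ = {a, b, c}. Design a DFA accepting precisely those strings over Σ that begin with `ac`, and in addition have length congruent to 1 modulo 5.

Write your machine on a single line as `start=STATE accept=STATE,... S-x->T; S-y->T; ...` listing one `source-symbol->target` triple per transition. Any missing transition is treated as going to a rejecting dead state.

start=q0; accept=q11; q0-a->q1; q0-b->q2; q0-c->q2; q1-a->q3; q1-b->q3; q1-c->q4; q2-a->q3; q2-b->q3; q2-c->q3; q3-a->q5; q3-b->q5; q3-c->q5; q4-a->q6; q4-b->q6; q4-c->q6; q5-a->q7; q5-b->q7; q5-c->q7; q6-a->q8; q6-b->q8; q6-c->q8; q7-a->q9; q7-b->q9; q7-c->q9; q8-a->q10; q8-b->q10; q8-c->q10; q9-a->q2; q9-b->q2; q9-c->q2; q10-a->q11; q10-b->q11; q10-c->q11; q11-a->q4; q11-b->q4; q11-c->q4

Handle the two conditions separately and then intersect. One (4 states) tracks whether the input so far still matches the prefix `ac`; the other (5 states) tracks the input length modulo 5. Each combined state is a pair, one component from each; accept when both components accept.
With 12 states:
          a    b    c  
>  q0     q1   q2   q2 
   q1     q3   q3   q4 
   q2     q3   q3   q3 
   q3     q5   q5   q5 
   q4     q6   q6   q6 
   q5     q7   q7   q7 
   q6     q8   q8   q8 
   q7     q9   q9   q9 
   q8    q10  q10  q10 
   q9     q2   q2   q2 
   q10   q11  q11  q11 
 * q11    q4   q4   q4 
(> = start, * = accepting)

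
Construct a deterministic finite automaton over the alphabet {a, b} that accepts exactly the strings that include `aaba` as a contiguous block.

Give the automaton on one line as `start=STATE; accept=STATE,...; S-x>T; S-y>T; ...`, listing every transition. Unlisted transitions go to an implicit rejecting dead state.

States q0..q3 record the length of the longest prefix of `aaba` that matches the current input suffix. Reaching q4 means `aaba` has been seen, and we stay there forever. Accept from q4.
5 states suffice.
        a   b  
>  q0   q1  q0 
   q1   q2  q0 
   q2   q2  q3 
   q3   q4  q0 
 * q4   q4  q4 
(> = start, * = accepting)

start=q0; accept=q4; q0-a>q1; q0-b>q0; q1-a>q2; q1-b>q0; q2-a>q2; q2-b>q3; q3-a>q4; q3-b>q0; q4-a>q4; q4-b>q4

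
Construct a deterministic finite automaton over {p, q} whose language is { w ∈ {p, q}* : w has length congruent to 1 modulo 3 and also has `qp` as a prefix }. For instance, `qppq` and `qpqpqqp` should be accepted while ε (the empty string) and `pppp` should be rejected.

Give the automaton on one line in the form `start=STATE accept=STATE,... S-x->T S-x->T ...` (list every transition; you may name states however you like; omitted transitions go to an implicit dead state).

Handle the two conditions separately and then intersect. One (3 states) tracks the input length modulo 3; the other (4 states) tracks whether the input so far still matches the prefix `qp`. Each combined state is a pair, one component from each; accept when both components accept. Equivalent product states are then merged.
        p   q  
>  s0   s1  s2 
   s1   s1  s1 
   s2   s3  s1 
   s3   s4  s4 
   s4   s5  s5 
 * s5   s3  s3 
(> = start, * = accepting)

start=s0 accept=s5 s0-p->s1 s0-q->s2 s1-p->s1 s1-q->s1 s2-p->s3 s2-q->s1 s3-p->s4 s3-q->s4 s4-p->s5 s4-q->s5 s5-p->s3 s5-q->s3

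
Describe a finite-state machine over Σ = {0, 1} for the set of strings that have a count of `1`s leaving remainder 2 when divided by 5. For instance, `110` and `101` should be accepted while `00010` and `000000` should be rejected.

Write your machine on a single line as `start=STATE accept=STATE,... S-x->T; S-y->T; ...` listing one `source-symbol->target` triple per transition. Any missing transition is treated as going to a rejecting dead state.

Keep the running count of `1`s modulo 5: each `1` advances along the cycle q0 → q1 → q2 → q3 → q4 → q0 while other symbols loop. Accept at q2.
A 5-state machine:
        0   1  
>  q0   q0  q1 
   q1   q1  q2 
 * q2   q2  q3 
   q3   q3  q4 
   q4   q4  q0 
(> = start, * = accepting)

start=q0; accept=q2; q0-0->q0; q0-1->q1; q1-0->q1; q1-1->q2; q2-0->q2; q2-1->q3; q3-0->q3; q3-1->q4; q4-0->q4; q4-1->q0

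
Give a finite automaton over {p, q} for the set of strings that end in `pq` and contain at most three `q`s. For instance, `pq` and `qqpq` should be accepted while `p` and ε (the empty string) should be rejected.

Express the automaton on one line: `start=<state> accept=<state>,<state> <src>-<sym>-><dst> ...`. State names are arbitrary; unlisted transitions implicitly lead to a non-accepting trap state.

Run two small machines in parallel and take their product. One (3 states) tracks how much of the suffix `pq` has currently been matched; the other (5 states) tracks the count of `q`s, saturating at 4. Each combined state is a pair, one component from each; accept when both components accept. Minimizing collapses redundant product states.
A 10-state machine:
        p   q  
>  S0   S1  S2 
   S1   S1  S3 
   S2   S4  S5 
 * S3   S4  S5 
   S4   S4  S6 
   S5   S7  S8 
 * S6   S7  S8 
   S7   S7  S9 
   S8   S8  S8 
 * S9   S8  S8 
(> = start, * = accepting)

start=S0 accept=S3,S6,S9 S0-p->S1 S0-q->S2 S1-p->S1 S1-q->S3 S2-p->S4 S2-q->S5 S3-p->S4 S3-q->S5 S4-p->S4 S4-q->S6 S5-p->S7 S5-q->S8 S6-p->S7 S6-q->S8 S7-p->S7 S7-q->S9 S8-p->S8 S8-q->S8 S9-p->S8 S9-q->S8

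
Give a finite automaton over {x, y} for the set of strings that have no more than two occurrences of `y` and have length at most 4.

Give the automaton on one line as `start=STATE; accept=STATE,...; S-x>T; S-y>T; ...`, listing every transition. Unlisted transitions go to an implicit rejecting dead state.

start=q0; accept=q0,q1,q2,q3,q4,q5,q6,q7,q8,q10,q11,q12; q0-x>q1; q0-y>q2; q1-x>q3; q1-y>q4; q2-x>q4; q2-y>q5; q3-x>q6; q3-y>q7; q4-x>q7; q4-y>q8; q5-x>q8; q5-y>q9; q6-x>q10; q6-y>q11; q7-x>q11; q7-y>q12; q8-x>q12; q8-y>q13; q9-x>q13; q9-y>q13; q10-x>q14; q10-y>q15; q11-x>q15; q11-y>q16; q12-x>q16; q12-y>q17; q13-x>q17; q13-y>q17; q14-x>q14; q14-y>q15; q15-x>q15; q15-y>q16; q16-x>q16; q16-y>q17; q17-x>q17; q17-y>q17

Handle the two conditions separately and then intersect. The first has 4 states tracking the count of `y`s, saturating at 3; the second has 6 states tracking the input length, saturating at 5. A product state is a pair (one from each), accepting exactly when both do.
With 18 states:
          x    y  
>* q0     q1   q2 
 * q1     q3   q4 
 * q2     q4   q5 
 * q3     q6   q7 
 * q4     q7   q8 
 * q5     q8   q9 
 * q6    q10  q11 
 * q7    q11  q12 
 * q8    q12  q13 
   q9    q13  q13 
 * q10   q14  q15 
 * q11   q15  q16 
 * q12   q16  q17 
   q13   q17  q17 
   q14   q14  q15 
   q15   q15  q16 
   q16   q16  q17 
   q17   q17  q17 
(> = start, * = accepting)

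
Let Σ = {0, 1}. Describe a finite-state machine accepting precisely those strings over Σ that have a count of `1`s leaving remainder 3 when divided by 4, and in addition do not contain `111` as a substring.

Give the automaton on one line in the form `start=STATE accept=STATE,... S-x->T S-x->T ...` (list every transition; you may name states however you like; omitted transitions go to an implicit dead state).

start=s0 accept=s7,s8,s9 s0-0->s0 s0-1->s1 s1-0->s2 s1-1->s3 s2-0->s2 s2-1->s4 s3-0->s5 s3-1->s6 s4-0->s5 s4-1->s7 s5-0->s5 s5-1->s8 s6-0->s6 s6-1->s6 s7-0->s9 s7-1->s6 s8-0->s9 s8-1->s10 s9-0->s9 s9-1->s11 s10-0->s0 s10-1->s6 s11-0->s0 s11-1->s12 s12-0->s2 s12-1->s6

Run two small machines in parallel and take their product. The first has 4 states tracking the count of `1`s modulo 4; the second has 4 states tracking partial matches of the forbidden pattern `111`. A product state is a pair (one from each), accepting exactly when both do. After merging equivalent states the machine shrinks.
          0    1  
>  s0     s0   s1 
   s1     s2   s3 
   s2     s2   s4 
   s3     s5   s6 
   s4     s5   s7 
   s5     s5   s8 
   s6     s6   s6 
 * s7     s9   s6 
 * s8     s9  s10 
 * s9     s9  s11 
   s10    s0   s6 
   s11    s0  s12 
   s12    s2   s6 
(> = start, * = accepting)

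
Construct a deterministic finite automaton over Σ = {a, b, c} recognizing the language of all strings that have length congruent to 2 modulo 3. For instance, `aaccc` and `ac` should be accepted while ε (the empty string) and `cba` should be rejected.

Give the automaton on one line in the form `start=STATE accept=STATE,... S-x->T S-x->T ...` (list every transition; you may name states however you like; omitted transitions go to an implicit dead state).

Only the length mod 3 matters, so use a 3-cycle: from any state, every input symbol moves to the next state, wrapping q2 back to q0. Mark q2 accepting.
        a   b   c  
>  q0   q1  q1  q1 
   q1   q2  q2  q2 
 * q2   q0  q0  q0 
(> = start, * = accepting)

start=q0 accept=q2 q0-a->q1 q0-b->q1 q0-c->q1 q1-a->q2 q1-b->q2 q1-c->q2 q2-a->q0 q2-b->q0 q2-c->q0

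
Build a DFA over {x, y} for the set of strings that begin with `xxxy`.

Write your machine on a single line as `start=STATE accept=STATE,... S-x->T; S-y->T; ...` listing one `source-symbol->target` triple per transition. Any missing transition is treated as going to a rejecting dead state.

Walk along `xxxy` while the input agrees: from S0 take `x` to S1, and so on. Any deviation drops to the rejecting sink S5. Once S4 is reached the prefix is confirmed and every continuation is accepted.
With 6 states:
        x   y  
>  S0   S1  S5 
   S1   S2  S5 
   S2   S3  S5 
   S3   S5  S4 
 * S4   S4  S4 
   S5   S5  S5 
(> = start, * = accepting)

start=S0; accept=S4; S0-x->S1; S0-y->S5; S1-x->S2; S1-y->S5; S2-x->S3; S2-y->S5; S3-x->S5; S3-y->S4; S4-x->S4; S4-y->S4; S5-x->S5; S5-y->S5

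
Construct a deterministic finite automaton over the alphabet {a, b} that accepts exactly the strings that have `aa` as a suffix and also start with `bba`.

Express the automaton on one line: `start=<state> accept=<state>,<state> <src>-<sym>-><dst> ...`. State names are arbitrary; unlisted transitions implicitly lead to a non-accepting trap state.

Handle the two conditions separately and then intersect. One (3 states) tracks how much of the suffix `aa` has currently been matched; the other (5 states) tracks whether the input so far still matches the prefix `bba`. Each combined state is a pair, one component from each; accept when both components accept. After merging equivalent states the machine shrinks.
A 7-state machine:
        a   b  
>  q0   q1  q2 
   q1   q1  q1 
   q2   q1  q3 
   q3   q4  q1 
   q4   q5  q6 
 * q5   q5  q6 
   q6   q4  q6 
(> = start, * = accepting)

start=q0 accept=q5 q0-a->q1 q0-b->q2 q1-a->q1 q1-b->q1 q2-a->q1 q2-b->q3 q3-a->q4 q3-b->q1 q4-a->q5 q4-b->q6 q5-a->q5 q5-b->q6 q6-a->q4 q6-b->q6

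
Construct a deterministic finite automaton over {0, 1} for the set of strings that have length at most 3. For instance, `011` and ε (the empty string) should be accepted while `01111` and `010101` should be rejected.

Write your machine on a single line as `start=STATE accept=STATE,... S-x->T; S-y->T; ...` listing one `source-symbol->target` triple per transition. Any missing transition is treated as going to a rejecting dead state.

We only need to distinguish lengths 0, 1, …, 3, and '>3'. Chain s0 → s1 → s2 → s3 → s4 on every symbol, with s4 looping. Accepting states: {s0, s1, s2, s3}.
A 5-state machine:
        0   1  
>* s0   s1  s1 
 * s1   s2  s2 
 * s2   s3  s3 
 * s3   s4  s4 
   s4   s4  s4 
(> = start, * = accepting)

start=s0; accept=s0,s1,s2,s3; s0-0->s1; s0-1->s1; s1-0->s2; s1-1->s2; s2-0->s3; s2-1->s3; s3-0->s4; s3-1->s4; s4-0->s4; s4-1->s4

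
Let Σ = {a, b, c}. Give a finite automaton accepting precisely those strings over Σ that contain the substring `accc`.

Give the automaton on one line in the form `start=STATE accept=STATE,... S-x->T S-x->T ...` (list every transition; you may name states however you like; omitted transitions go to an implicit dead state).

start=q0 accept=q4 q0-a->q1 q0-b->q0 q0-c->q0 q1-a->q1 q1-b->q0 q1-c->q2 q2-a->q1 q2-b->q0 q2-c->q3 q3-a->q1 q3-b->q0 q3-c->q4 q4-a->q4 q4-b->q4 q4-c->q4

Track how much of `accc` has been matched so far: state q0 is no progress, q4 is the absorbing accept state reached once `accc` has occurred. Intermediate states record partial matches; on a mismatch, fall back to the longest reusable overlap.
        a   b   c  
>  q0   q1  q0  q0 
   q1   q1  q0  q2 
   q2   q1  q0  q3 
   q3   q1  q0  q4 
 * q4   q4  q4  q4 
(> = start, * = accepting)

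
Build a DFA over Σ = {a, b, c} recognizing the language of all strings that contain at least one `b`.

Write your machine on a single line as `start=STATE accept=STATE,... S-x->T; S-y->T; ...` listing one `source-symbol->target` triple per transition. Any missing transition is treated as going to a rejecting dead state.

start=q0; accept=q1,q2; q0-a->q0; q0-b->q1; q0-c->q0; q1-a->q1; q1-b->q2; q1-c->q1; q2-a->q2; q2-b->q2; q2-c->q2

Only the number of `b`s matters, and only up to 2. Make a chain q0 → q1 → q2 advanced by each `b` (with q2 absorbing); every other symbol self-loops. The accepting set is {q1, q2}.
A 3-state machine:
        a   b   c  
>  q0   q0  q1  q0 
 * q1   q1  q2  q1 
 * q2   q2  q2  q2 
(> = start, * = accepting)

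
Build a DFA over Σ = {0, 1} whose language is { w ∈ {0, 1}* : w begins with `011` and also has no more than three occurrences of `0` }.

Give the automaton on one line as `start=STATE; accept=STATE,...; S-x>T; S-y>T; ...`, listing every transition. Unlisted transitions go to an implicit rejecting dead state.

Handle the two conditions separately and then intersect. One (5 states) tracks whether the input so far still matches the prefix `011`; the other (5 states) tracks the count of `0`s, saturating at 4. Each combined state is a pair, one component from each; accept when both components accept. Minimizing collapses redundant product states.
A 7-state machine:
        0   1  
>  q0   q1  q2 
   q1   q2  q3 
   q2   q2  q2 
   q3   q2  q4 
 * q4   q5  q4 
 * q5   q6  q5 
 * q6   q2  q6 
(> = start, * = accepting)

start=q0; accept=q4,q5,q6; q0-0>q1; q0-1>q2; q1-0>q2; q1-1>q3; q2-0>q2; q2-1>q2; q3-0>q2; q3-1>q4; q4-0>q5; q4-1>q4; q5-0>q6; q5-1>q5; q6-0>q2; q6-1>q6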